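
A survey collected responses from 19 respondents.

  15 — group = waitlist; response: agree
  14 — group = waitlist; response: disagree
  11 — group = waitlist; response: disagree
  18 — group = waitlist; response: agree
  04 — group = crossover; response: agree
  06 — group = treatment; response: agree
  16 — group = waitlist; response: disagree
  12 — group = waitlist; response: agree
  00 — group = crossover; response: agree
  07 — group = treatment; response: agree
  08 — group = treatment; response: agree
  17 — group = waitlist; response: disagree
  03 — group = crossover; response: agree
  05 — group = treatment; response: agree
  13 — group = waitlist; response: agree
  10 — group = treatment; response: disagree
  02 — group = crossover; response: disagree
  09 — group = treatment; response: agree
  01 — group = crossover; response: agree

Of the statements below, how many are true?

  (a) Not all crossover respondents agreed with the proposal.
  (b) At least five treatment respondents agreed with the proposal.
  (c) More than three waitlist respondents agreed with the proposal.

(a) crossover: |A| = 5, |A ∩ B| = 4; needs A ⊄ B (|A ∖ B| ≥ 1) — true.
(b) treatment: |A| = 6, |A ∩ B| = 5; needs |A ∩ B| ≥ 5 — true.
(c) waitlist: |A| = 8, |A ∩ B| = 4; needs |A ∩ B| > 3 — true.

3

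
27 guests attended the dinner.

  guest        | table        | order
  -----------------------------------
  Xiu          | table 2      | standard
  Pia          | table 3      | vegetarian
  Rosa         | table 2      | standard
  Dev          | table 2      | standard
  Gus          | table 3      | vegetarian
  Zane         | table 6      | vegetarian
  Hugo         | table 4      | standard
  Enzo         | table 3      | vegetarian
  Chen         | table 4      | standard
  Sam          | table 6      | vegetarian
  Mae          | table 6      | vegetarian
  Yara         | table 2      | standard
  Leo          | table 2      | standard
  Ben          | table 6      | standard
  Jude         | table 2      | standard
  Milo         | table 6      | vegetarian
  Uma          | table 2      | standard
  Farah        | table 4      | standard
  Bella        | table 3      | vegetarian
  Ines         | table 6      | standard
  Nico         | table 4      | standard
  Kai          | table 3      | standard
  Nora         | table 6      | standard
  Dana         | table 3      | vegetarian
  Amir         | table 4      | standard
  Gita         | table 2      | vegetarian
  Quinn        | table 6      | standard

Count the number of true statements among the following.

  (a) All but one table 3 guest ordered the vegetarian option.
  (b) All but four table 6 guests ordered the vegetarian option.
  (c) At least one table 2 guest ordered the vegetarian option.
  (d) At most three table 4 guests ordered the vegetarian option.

(a) table 3: |A| = 6, |A ∩ B| = 5; needs |A ∖ B| = 1 — true.
(b) table 6: |A| = 8, |A ∩ B| = 4; needs |A ∖ B| = 4 — true.
(c) table 2: |A| = 8, |A ∩ B| = 1; needs A ∩ B ≠ ∅ (|A ∩ B| ≥ 1) — true.
(d) table 4: |A| = 5, |A ∩ B| = 0; needs |A ∩ B| ≤ 3 — true.

4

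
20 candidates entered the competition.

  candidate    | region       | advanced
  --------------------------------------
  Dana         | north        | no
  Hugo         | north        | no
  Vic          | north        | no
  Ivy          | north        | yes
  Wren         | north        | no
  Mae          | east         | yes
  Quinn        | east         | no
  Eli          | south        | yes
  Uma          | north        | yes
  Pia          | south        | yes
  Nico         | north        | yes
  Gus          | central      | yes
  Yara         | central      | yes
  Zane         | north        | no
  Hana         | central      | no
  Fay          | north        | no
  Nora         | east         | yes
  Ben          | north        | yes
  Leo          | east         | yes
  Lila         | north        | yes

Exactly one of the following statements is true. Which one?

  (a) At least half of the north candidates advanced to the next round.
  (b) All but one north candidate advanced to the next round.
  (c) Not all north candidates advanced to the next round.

(c)

|A| = 11, |A ∩ B| = 5, |A ∖ B| = 6.
(a) requires |A ∩ B| ≥ |A ∖ B|: false.
(b) requires |A ∖ B| = 1: false.
(c) requires A ⊄ B (|A ∖ B| ≥ 1): true.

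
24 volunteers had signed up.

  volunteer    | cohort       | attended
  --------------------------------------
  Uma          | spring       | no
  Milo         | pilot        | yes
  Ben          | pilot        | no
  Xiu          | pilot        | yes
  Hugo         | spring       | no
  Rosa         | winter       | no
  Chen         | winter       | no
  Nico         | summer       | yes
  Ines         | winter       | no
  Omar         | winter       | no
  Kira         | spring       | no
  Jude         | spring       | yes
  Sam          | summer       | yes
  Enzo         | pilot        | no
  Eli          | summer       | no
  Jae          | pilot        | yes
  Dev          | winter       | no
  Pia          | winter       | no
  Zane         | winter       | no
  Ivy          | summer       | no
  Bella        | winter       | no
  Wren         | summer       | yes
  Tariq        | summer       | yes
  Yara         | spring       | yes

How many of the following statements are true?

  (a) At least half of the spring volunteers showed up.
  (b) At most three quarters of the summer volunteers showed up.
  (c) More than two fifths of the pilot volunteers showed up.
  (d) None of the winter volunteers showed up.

(a) spring: |A| = 5, |A ∩ B| = 2; needs |A ∩ B| ≥ |A ∖ B| — false.
(b) summer: |A| = 6, |A ∩ B| = 4; needs |A ∩ B| / |A| ≤ 3/4 — true.
(c) pilot: |A| = 5, |A ∩ B| = 3; needs |A ∩ B| / |A| > 2/5 — true.
(d) winter: |A| = 8, |A ∩ B| = 0; needs A ∩ B = ∅ (|A ∩ B| = 0) — true.

3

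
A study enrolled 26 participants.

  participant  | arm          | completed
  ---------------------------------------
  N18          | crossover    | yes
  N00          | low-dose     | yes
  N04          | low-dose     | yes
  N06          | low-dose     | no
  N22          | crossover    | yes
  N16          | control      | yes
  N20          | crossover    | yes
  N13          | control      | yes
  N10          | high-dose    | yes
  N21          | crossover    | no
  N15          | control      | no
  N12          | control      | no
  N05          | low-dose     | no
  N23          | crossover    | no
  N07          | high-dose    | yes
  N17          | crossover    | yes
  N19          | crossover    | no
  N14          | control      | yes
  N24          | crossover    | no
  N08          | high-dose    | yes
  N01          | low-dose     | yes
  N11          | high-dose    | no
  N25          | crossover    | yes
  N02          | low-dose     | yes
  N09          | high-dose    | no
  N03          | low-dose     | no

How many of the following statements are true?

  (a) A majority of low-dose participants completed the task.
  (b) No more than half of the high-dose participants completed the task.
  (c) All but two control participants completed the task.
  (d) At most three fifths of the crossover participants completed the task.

3

(a) low-dose: |A| = 7, |A ∩ B| = 4; needs |A ∩ B| > |A ∖ B| — true.
(b) high-dose: |A| = 5, |A ∩ B| = 3; needs |A ∩ B| ≤ |A ∖ B| — false.
(c) control: |A| = 5, |A ∩ B| = 3; needs |A ∖ B| = 2 — true.
(d) crossover: |A| = 9, |A ∩ B| = 5; needs |A ∩ B| / |A| ≤ 3/5 — true.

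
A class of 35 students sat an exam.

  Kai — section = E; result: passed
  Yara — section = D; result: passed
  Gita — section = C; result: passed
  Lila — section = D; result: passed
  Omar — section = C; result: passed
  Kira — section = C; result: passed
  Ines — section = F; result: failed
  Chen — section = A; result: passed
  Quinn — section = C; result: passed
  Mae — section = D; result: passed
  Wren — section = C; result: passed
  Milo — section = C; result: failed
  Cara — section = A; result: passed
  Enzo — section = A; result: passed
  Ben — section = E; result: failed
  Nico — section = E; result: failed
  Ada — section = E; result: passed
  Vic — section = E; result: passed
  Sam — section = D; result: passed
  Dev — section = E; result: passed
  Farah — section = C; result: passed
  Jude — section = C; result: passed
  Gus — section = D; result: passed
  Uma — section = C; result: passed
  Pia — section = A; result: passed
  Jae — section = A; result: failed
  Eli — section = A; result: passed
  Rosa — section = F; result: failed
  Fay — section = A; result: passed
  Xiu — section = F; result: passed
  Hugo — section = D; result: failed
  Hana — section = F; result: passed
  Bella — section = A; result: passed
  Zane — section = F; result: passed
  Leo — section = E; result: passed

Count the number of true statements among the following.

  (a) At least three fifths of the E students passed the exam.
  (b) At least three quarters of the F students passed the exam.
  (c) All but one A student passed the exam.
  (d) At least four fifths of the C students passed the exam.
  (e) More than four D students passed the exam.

4

(a) E: |A| = 7, |A ∩ B| = 5; needs |A ∩ B| / |A| ≥ 3/5 — true.
(b) F: |A| = 5, |A ∩ B| = 3; needs |A ∩ B| / |A| ≥ 3/4 — false.
(c) A: |A| = 8, |A ∩ B| = 7; needs |A ∖ B| = 1 — true.
(d) C: |A| = 9, |A ∩ B| = 8; needs |A ∩ B| / |A| ≥ 4/5 — true.
(e) D: |A| = 6, |A ∩ B| = 5; needs |A ∩ B| > 4 — true.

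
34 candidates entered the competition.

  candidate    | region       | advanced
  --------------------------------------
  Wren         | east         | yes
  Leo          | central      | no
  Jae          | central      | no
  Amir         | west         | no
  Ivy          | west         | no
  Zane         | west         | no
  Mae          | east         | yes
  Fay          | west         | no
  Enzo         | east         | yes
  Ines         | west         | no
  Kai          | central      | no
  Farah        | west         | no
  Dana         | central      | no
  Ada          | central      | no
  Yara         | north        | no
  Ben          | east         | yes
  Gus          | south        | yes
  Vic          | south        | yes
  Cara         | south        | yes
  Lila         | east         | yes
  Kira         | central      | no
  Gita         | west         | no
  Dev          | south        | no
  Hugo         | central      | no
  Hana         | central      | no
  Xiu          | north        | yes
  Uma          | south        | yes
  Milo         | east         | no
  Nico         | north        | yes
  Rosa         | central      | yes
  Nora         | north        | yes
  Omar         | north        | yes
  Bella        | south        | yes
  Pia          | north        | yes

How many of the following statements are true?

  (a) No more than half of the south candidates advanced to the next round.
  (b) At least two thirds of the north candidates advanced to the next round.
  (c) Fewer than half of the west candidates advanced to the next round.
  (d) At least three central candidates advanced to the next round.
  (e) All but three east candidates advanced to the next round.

(a) south: |A| = 6, |A ∩ B| = 5; needs |A ∩ B| ≤ |A ∖ B| — false.
(b) north: |A| = 6, |A ∩ B| = 5; needs |A ∩ B| / |A| ≥ 2/3 — true.
(c) west: |A| = 7, |A ∩ B| = 0; needs |A ∩ B| < |A ∖ B| — true.
(d) central: |A| = 9, |A ∩ B| = 1; needs |A ∩ B| ≥ 3 — false.
(e) east: |A| = 6, |A ∩ B| = 5; needs |A ∖ B| = 3 — false.

2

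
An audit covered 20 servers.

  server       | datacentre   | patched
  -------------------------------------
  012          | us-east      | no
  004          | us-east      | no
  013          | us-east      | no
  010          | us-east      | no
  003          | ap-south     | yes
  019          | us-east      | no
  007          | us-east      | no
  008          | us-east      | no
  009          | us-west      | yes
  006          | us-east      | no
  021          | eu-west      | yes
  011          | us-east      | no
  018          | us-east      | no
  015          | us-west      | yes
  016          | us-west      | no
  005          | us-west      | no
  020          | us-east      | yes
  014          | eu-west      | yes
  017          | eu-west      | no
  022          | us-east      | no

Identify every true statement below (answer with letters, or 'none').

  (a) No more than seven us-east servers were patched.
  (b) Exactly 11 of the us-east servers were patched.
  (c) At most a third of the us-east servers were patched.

|A| = 12, |A ∩ B| = 1, |A ∖ B| = 11.
(a) |A ∩ B| ≤ 7: holds.
(b) |A ∩ B| = 11: fails.
(c) |A ∩ B| / |A| ≤ 1/3: holds.

(a), (c)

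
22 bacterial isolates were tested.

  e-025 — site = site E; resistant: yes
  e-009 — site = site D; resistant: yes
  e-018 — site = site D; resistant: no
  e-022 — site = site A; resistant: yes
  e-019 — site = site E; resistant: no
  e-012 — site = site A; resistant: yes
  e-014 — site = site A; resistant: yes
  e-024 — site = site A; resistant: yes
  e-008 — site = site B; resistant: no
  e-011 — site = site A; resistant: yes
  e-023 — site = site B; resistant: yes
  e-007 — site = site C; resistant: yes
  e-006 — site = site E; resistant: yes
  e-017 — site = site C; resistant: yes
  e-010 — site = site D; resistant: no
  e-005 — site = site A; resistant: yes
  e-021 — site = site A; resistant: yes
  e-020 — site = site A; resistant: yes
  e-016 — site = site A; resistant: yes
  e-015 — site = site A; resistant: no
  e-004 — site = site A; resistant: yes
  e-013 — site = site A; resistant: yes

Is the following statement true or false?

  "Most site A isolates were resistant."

The determiner here denotes the relation: |A ∩ B| > |A ∖ B|.
A (the restrictor) = {e-022, e-012, e-014, e-024, e-011, e-005, e-021, e-020, e-016, e-015, e-004, e-013}, |A| = 12.
A ∩ B = {e-022, e-012, e-014, e-024, e-011, e-005, e-021, e-020, e-016, e-004, e-013}, so |A ∩ B| = 11.
A ∖ B = {e-015}, so |A ∖ B| = 1.
11 > 1, so the statement is true.

True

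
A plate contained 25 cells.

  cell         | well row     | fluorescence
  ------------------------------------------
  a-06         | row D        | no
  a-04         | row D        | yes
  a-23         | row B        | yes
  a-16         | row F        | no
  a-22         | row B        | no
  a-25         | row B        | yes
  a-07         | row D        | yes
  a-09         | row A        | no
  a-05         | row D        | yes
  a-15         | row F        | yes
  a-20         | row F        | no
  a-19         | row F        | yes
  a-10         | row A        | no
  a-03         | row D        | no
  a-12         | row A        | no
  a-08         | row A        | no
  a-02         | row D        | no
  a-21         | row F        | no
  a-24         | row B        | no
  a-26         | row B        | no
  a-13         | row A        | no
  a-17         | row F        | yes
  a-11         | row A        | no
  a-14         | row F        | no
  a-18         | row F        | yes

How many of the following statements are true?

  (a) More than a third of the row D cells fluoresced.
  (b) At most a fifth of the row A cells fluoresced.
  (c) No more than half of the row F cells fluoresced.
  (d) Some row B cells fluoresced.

(a) row D: |A| = 6, |A ∩ B| = 3; needs |A ∩ B| / |A| > 1/3 — true.
(b) row A: |A| = 6, |A ∩ B| = 0; needs |A ∩ B| / |A| ≤ 1/5 — true.
(c) row F: |A| = 8, |A ∩ B| = 4; needs |A ∩ B| ≤ |A ∖ B| — true.
(d) row B: |A| = 5, |A ∩ B| = 2; needs A ∩ B ≠ ∅ (|A ∩ B| ≥ 1) — true.

4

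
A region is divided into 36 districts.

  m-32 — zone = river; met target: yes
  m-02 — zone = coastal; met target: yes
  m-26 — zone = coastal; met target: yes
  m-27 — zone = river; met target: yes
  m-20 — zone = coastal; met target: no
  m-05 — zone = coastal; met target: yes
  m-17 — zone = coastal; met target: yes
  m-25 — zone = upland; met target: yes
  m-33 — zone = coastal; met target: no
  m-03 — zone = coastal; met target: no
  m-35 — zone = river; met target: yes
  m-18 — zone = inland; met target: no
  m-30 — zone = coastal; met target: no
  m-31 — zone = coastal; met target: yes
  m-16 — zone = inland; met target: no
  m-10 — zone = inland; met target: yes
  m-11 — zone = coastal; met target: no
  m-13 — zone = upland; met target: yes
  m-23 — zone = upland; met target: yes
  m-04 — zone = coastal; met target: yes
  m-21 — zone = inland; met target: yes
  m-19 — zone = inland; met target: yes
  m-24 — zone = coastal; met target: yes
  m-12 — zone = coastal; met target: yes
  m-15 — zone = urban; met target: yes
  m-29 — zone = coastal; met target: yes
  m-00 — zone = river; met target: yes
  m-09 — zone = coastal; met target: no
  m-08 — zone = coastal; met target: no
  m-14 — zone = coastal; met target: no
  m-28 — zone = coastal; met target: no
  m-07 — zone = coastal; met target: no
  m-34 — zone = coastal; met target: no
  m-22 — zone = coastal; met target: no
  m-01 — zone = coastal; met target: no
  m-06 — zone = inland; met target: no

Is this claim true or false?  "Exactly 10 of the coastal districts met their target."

Truth condition: |A ∩ B| = 10.
|A| = 22, |A ∩ B| = 9, |A ∖ B| = 13.
|A ∩ B| = 9, so the statement is false.

False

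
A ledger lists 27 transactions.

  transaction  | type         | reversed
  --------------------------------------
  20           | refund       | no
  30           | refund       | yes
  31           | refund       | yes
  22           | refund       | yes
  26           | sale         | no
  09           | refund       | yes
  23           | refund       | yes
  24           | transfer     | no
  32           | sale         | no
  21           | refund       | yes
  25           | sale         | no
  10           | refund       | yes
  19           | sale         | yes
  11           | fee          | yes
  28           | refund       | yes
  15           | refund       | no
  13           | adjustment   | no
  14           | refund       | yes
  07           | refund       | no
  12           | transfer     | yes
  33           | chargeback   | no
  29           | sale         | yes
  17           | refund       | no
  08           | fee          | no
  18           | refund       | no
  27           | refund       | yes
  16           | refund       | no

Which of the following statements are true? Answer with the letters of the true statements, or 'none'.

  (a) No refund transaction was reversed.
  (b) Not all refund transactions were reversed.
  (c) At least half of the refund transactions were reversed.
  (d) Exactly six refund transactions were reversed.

(b), (c)

|A| = 16, |A ∩ B| = 10, |A ∖ B| = 6.
(a) A ∩ B = ∅ (|A ∩ B| = 0): fails.
(b) A ⊄ B (|A ∖ B| ≥ 1): holds.
(c) |A ∩ B| ≥ |A ∖ B|: holds.
(d) |A ∩ B| = 6: fails.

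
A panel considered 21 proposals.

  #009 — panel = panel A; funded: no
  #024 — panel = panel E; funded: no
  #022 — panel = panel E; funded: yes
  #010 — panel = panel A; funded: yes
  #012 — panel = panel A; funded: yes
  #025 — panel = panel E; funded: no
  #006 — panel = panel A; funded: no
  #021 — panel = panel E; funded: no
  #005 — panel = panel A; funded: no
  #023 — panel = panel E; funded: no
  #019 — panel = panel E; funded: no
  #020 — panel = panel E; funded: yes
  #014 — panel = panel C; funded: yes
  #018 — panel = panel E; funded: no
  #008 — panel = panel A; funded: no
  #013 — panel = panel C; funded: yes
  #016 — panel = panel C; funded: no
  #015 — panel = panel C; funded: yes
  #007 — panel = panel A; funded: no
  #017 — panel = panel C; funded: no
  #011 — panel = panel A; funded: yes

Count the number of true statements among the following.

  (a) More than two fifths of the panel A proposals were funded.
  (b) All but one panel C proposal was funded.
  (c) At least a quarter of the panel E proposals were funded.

1

(a) panel A: |A| = 8, |A ∩ B| = 3; needs |A ∩ B| / |A| > 2/5 — false.
(b) panel C: |A| = 5, |A ∩ B| = 3; needs |A ∖ B| = 1 — false.
(c) panel E: |A| = 8, |A ∩ B| = 2; needs |A ∩ B| / |A| ≥ 1/4 — true.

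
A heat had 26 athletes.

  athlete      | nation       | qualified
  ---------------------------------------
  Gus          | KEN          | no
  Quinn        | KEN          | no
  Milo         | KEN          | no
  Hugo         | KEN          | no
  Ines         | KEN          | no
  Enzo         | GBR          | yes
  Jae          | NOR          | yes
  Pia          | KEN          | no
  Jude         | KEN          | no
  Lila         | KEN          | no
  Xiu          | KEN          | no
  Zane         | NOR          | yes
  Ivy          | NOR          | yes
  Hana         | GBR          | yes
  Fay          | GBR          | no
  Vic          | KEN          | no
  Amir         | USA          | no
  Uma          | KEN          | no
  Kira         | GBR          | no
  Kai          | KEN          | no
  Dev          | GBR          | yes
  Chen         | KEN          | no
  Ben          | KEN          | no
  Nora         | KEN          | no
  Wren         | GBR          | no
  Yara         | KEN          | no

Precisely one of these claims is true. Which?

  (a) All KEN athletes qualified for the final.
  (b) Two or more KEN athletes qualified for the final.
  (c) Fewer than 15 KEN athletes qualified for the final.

|A| = 16, |A ∩ B| = 0, |A ∖ B| = 16.
(a) requires A ⊆ B, i.e. every element of A is in B (|A ∖ B| = 0): false.
(b) requires |A ∩ B| ≥ 2: false.
(c) requires |A ∩ B| < 15: true.

(c)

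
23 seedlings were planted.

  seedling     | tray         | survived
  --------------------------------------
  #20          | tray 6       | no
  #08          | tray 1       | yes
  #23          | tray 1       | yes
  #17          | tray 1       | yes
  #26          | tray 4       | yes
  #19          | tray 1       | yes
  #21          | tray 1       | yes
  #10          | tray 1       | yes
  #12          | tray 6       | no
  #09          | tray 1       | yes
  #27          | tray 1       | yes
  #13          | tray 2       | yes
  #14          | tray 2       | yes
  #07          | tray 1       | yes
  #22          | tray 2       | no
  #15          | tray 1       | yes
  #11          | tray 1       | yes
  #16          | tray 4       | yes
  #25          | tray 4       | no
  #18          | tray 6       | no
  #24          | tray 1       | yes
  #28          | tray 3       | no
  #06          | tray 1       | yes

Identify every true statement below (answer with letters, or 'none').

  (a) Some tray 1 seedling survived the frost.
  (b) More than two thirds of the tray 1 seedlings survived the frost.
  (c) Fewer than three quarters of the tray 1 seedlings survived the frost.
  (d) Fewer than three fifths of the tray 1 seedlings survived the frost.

|A| = 13, |A ∩ B| = 13, |A ∖ B| = 0.
(a) A ∩ B ≠ ∅ (|A ∩ B| ≥ 1): holds.
(b) |A ∩ B| / |A| > 2/3: holds.
(c) |A ∩ B| / |A| < 3/4: fails.
(d) |A ∩ B| / |A| < 3/5: fails.

(a), (b)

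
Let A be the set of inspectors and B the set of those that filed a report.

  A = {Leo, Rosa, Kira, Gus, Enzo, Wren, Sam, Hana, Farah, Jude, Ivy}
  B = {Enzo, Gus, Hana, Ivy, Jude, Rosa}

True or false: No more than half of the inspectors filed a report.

'No more than half of the inspectors filed a report' holds iff |A ∩ B| ≤ |A ∖ B|.
A (the restrictor) = {Leo, Rosa, Kira, Gus, Enzo, Wren, Sam, Hana, Farah, Jude, Ivy}, |A| = 11.
A ∩ B = {Rosa, Gus, Enzo, Hana, Jude, Ivy}, so |A ∩ B| = 6.
A ∖ B = {Leo, Kira, Wren, Sam, Farah}, so |A ∖ B| = 5.
6 > 5, so the statement is false.

False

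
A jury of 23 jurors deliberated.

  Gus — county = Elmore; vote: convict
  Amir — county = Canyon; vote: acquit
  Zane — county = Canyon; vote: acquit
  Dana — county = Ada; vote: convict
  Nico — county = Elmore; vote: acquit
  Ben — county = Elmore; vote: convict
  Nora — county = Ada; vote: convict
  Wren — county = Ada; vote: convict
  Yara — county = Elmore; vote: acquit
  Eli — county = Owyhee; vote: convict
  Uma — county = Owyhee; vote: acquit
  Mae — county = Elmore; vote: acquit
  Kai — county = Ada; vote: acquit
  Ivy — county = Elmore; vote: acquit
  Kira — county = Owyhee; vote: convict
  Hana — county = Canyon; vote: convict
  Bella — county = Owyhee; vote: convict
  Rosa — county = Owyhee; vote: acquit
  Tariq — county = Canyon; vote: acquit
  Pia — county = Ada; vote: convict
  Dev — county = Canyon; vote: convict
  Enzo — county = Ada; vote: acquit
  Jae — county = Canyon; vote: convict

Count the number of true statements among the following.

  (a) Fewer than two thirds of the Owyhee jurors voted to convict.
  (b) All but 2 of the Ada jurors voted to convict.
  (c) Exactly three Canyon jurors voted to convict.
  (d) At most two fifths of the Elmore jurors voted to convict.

(a) Owyhee: |A| = 5, |A ∩ B| = 3; needs |A ∩ B| / |A| < 2/3 — true.
(b) Ada: |A| = 6, |A ∩ B| = 4; needs |A ∖ B| = 2 — true.
(c) Canyon: |A| = 6, |A ∩ B| = 3; needs |A ∩ B| = 3 — true.
(d) Elmore: |A| = 6, |A ∩ B| = 2; needs |A ∩ B| / |A| ≤ 2/5 — true.

4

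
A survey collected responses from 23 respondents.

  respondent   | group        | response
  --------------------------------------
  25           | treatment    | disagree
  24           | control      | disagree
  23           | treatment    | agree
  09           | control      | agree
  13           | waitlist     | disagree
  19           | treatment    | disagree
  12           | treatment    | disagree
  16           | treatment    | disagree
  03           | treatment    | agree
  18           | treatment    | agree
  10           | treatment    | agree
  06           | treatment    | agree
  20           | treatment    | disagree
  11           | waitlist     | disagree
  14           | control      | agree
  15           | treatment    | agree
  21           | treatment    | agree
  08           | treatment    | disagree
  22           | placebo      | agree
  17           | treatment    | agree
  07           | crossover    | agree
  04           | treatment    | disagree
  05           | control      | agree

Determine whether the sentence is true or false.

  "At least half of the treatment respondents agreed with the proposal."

True

The determiner here denotes the relation: |A ∩ B| ≥ |A ∖ B|.
|A| = 15, |A ∩ B| = 8, |A ∖ B| = 7.
8 > 7, so the statement is true.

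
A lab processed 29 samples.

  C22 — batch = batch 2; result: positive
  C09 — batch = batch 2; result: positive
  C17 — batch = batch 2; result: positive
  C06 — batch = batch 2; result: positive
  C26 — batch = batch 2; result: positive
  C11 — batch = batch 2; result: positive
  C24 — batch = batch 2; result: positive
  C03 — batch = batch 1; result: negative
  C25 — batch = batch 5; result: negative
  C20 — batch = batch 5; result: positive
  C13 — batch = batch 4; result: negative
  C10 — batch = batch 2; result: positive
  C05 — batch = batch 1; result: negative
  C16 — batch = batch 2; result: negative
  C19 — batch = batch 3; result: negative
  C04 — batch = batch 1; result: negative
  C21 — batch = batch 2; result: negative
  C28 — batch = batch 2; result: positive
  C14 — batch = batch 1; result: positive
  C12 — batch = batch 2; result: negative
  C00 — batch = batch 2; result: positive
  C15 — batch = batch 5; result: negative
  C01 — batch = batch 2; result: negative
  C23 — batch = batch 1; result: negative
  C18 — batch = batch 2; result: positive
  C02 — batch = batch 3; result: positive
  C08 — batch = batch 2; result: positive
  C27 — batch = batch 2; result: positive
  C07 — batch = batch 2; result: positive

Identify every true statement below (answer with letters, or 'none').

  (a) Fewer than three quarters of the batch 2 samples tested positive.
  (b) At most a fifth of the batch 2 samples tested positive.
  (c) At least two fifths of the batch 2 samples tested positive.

|A| = 18, |A ∩ B| = 14, |A ∖ B| = 4.
(a) |A ∩ B| / |A| < 3/4: fails.
(b) |A ∩ B| / |A| ≤ 1/5: fails.
(c) |A ∩ B| / |A| ≥ 2/5: holds.

(c)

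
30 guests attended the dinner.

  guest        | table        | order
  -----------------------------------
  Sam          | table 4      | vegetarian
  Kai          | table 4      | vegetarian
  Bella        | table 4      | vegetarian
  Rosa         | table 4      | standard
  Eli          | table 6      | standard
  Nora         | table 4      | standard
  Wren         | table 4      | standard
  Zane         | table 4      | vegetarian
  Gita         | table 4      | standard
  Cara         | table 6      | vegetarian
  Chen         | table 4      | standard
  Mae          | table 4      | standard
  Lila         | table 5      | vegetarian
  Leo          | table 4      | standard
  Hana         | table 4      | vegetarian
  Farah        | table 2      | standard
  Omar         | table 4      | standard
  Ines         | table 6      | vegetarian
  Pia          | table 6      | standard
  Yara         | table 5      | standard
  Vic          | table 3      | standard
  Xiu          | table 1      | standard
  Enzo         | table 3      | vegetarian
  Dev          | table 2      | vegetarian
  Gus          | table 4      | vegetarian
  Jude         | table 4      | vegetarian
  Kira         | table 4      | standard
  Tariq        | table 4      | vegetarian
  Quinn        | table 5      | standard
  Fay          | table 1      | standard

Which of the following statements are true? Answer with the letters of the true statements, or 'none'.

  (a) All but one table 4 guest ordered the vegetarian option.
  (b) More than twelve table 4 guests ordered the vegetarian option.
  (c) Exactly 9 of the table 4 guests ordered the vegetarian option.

|A| = 17, |A ∩ B| = 8, |A ∖ B| = 9.
(a) |A ∖ B| = 1: fails.
(b) |A ∩ B| > 12: fails.
(c) |A ∩ B| = 9: fails.

none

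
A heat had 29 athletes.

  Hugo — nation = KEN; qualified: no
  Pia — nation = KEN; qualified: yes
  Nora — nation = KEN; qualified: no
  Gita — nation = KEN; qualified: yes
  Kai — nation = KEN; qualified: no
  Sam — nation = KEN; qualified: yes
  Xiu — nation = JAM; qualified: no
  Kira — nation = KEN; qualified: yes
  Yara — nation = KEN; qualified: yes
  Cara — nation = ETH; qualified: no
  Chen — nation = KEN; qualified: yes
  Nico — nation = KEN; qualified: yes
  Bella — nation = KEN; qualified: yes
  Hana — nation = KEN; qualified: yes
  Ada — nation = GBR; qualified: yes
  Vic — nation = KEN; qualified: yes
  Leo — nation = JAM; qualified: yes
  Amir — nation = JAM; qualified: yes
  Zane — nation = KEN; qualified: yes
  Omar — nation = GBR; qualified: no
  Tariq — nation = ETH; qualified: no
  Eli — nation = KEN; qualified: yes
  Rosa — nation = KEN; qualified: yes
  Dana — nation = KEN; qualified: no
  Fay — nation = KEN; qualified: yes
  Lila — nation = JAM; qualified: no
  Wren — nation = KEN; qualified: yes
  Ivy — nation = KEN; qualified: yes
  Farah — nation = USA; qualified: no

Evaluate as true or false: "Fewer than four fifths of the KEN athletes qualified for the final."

False

Truth condition: |A ∩ B| / |A| < 4/5.
|A| = 20, |A ∩ B| = 16, |A ∖ B| = 4.
|A ∩ B|/|A| = 16/20, so the statement is false.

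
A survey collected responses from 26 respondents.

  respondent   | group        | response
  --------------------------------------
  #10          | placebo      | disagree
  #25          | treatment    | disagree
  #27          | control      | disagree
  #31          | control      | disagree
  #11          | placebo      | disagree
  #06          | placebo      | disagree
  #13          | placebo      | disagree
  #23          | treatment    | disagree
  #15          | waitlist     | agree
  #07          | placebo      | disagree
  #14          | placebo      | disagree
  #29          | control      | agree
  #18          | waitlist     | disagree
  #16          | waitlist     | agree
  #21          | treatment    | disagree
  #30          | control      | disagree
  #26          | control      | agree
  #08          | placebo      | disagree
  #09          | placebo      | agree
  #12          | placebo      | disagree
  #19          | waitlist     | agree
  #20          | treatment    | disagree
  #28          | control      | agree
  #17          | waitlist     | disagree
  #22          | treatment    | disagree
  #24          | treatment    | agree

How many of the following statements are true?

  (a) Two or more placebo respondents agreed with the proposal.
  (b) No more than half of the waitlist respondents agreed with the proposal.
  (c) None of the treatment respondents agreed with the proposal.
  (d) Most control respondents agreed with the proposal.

0

(a) placebo: |A| = 9, |A ∩ B| = 1; needs |A ∩ B| ≥ 2 — false.
(b) waitlist: |A| = 5, |A ∩ B| = 3; needs |A ∩ B| ≤ |A ∖ B| — false.
(c) treatment: |A| = 6, |A ∩ B| = 1; needs A ∩ B = ∅ (|A ∩ B| = 0) — false.
(d) control: |A| = 6, |A ∩ B| = 3; needs |A ∩ B| > |A ∖ B| — false.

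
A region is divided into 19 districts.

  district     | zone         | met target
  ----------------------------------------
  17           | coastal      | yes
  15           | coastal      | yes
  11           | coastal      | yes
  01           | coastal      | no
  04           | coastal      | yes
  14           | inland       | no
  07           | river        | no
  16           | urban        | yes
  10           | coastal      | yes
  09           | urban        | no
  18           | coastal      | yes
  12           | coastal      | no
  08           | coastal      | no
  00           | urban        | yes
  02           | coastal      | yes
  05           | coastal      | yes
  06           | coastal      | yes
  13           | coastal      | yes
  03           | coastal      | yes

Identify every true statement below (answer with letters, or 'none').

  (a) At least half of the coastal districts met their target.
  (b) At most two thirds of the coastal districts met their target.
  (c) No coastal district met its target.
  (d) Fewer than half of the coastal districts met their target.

(a)

|A| = 14, |A ∩ B| = 11, |A ∖ B| = 3.
(a) |A ∩ B| ≥ |A ∖ B|: holds.
(b) |A ∩ B| / |A| ≤ 2/3: fails.
(c) A ∩ B = ∅ (|A ∩ B| = 0): fails.
(d) |A ∩ B| < |A ∖ B|: fails.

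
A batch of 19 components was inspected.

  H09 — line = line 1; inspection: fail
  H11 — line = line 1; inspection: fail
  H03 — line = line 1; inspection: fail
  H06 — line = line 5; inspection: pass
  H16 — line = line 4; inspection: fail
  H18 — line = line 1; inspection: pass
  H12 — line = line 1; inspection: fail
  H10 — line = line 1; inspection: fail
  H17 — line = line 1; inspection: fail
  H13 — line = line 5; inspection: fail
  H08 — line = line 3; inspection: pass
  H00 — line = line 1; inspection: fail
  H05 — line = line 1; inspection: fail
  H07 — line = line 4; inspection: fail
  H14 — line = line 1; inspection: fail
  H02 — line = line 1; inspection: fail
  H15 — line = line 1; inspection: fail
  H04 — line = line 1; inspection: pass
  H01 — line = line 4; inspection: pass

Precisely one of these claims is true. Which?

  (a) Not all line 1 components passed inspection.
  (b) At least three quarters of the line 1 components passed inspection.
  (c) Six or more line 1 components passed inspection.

|A| = 13, |A ∩ B| = 2, |A ∖ B| = 11.
(a) requires A ⊄ B (|A ∖ B| ≥ 1): true.
(b) requires |A ∩ B| / |A| ≥ 3/4: false.
(c) requires |A ∩ B| ≥ 6: false.

(a)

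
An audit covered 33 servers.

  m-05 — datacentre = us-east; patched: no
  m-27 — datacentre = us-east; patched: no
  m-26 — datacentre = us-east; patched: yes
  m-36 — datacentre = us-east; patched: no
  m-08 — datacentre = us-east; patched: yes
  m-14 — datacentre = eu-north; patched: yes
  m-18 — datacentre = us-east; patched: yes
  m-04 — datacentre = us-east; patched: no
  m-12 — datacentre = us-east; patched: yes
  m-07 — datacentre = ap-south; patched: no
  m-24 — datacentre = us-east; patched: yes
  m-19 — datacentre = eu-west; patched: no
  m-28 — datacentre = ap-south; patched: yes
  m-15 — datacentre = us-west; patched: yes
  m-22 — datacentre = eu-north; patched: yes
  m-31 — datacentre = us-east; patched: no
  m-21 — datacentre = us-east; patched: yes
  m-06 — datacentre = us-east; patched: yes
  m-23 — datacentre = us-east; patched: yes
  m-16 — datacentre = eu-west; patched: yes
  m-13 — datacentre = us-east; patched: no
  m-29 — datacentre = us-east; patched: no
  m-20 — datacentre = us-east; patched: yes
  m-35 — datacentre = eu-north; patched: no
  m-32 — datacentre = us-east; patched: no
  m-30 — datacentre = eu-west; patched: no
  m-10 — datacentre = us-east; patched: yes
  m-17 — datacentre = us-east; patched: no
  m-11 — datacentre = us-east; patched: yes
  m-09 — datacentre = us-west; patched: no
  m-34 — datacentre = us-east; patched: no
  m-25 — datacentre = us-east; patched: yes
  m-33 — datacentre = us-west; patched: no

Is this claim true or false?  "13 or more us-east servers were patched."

The determiner here denotes the relation: |A ∩ B| ≥ 13.
|A| = 22, |A ∩ B| = 12, |A ∖ B| = 10.
|A ∩ B| = 12, so the statement is false.

False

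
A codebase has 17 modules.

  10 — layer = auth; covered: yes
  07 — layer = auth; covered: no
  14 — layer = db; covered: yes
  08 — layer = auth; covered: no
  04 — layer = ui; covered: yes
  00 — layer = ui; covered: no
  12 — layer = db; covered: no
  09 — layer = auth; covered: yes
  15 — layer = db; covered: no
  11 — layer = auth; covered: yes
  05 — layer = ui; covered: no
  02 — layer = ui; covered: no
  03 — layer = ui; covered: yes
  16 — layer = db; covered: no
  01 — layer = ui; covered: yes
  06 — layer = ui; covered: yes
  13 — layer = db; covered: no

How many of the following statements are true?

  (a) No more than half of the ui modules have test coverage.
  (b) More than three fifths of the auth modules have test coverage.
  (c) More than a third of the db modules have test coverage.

0

(a) ui: |A| = 7, |A ∩ B| = 4; needs |A ∩ B| ≤ |A ∖ B| — false.
(b) auth: |A| = 5, |A ∩ B| = 3; needs |A ∩ B| / |A| > 3/5 — false.
(c) db: |A| = 5, |A ∩ B| = 1; needs |A ∩ B| / |A| > 1/3 — false.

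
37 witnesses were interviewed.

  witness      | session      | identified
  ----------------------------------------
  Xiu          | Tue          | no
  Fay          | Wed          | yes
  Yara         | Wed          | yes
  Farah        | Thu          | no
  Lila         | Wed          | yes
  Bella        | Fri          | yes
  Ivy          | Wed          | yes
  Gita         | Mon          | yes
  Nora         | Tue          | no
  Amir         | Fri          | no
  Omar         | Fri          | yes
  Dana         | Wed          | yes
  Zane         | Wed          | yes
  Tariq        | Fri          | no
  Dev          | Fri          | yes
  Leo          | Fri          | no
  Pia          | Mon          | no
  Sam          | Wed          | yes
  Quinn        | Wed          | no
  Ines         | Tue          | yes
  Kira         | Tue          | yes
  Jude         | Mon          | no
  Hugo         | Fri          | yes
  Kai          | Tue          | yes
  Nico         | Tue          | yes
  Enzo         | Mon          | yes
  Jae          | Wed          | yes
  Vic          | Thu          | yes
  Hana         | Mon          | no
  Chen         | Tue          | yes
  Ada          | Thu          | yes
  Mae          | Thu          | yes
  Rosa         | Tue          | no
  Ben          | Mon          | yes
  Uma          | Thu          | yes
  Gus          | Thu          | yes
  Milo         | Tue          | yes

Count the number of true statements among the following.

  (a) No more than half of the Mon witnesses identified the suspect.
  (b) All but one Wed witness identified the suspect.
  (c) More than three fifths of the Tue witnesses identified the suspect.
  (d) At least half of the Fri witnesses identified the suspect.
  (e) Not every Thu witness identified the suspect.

(a) Mon: |A| = 6, |A ∩ B| = 3; needs |A ∩ B| ≤ |A ∖ B| — true.
(b) Wed: |A| = 9, |A ∩ B| = 8; needs |A ∖ B| = 1 — true.
(c) Tue: |A| = 9, |A ∩ B| = 6; needs |A ∩ B| / |A| > 3/5 — true.
(d) Fri: |A| = 7, |A ∩ B| = 4; needs |A ∩ B| ≥ |A ∖ B| — true.
(e) Thu: |A| = 6, |A ∩ B| = 5; needs A ⊄ B (|A ∖ B| ≥ 1) — true.

5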